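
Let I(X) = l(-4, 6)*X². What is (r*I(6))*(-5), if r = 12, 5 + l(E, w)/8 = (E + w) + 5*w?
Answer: -466560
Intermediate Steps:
l(E, w) = -40 + 8*E + 48*w (l(E, w) = -40 + 8*((E + w) + 5*w) = -40 + 8*(E + 6*w) = -40 + (8*E + 48*w) = -40 + 8*E + 48*w)
I(X) = 216*X² (I(X) = (-40 + 8*(-4) + 48*6)*X² = (-40 - 32 + 288)*X² = 216*X²)
(r*I(6))*(-5) = (12*(216*6²))*(-5) = (12*(216*36))*(-5) = (12*7776)*(-5) = 93312*(-5) = -466560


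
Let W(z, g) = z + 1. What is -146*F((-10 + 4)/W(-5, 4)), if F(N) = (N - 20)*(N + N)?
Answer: 8103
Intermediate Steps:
W(z, g) = 1 + z
F(N) = 2*N*(-20 + N) (F(N) = (-20 + N)*(2*N) = 2*N*(-20 + N))
-146*F((-10 + 4)/W(-5, 4)) = -292*(-10 + 4)/(1 - 5)*(-20 + (-10 + 4)/(1 - 5)) = -292*(-6/(-4))*(-20 - 6/(-4)) = -292*(-6*(-¼))*(-20 - 6*(-¼)) = -292*3*(-20 + 3/2)/2 = -292*3*(-37)/(2*2) = -146*(-111/2) = 8103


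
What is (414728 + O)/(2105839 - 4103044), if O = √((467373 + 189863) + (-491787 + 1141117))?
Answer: -414728/1997205 - √145174/665735 ≈ -0.20823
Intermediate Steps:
O = 3*√145174 (O = √(657236 + 649330) = √1306566 = 3*√145174 ≈ 1143.1)
(414728 + O)/(2105839 - 4103044) = (414728 + 3*√145174)/(2105839 - 4103044) = (414728 + 3*√145174)/(-1997205) = (414728 + 3*√145174)*(-1/1997205) = -414728/1997205 - √145174/665735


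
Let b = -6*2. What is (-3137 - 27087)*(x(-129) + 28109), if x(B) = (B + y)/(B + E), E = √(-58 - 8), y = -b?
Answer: -4731387427648/5569 - 1178736*I*√66/5569 ≈ -8.4959e+8 - 1719.5*I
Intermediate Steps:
b = -12
y = 12 (y = -1*(-12) = 12)
E = I*√66 (E = √(-66) = I*√66 ≈ 8.124*I)
x(B) = (12 + B)/(B + I*√66) (x(B) = (B + 12)/(B + I*√66) = (12 + B)/(B + I*√66))
(-3137 - 27087)*(x(-129) + 28109) = (-3137 - 27087)*((12 - 129)/(-129 + I*√66) + 28109) = -30224*(-117/(-129 + I*√66) + 28109) = -30224*(28109 - 117/(-129 + I*√66)) = -849566416 + 3536208/(-129 + I*√66)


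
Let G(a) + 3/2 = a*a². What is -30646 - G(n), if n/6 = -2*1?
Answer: -57833/2 ≈ -28917.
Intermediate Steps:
n = -12 (n = 6*(-2*1) = 6*(-2) = -12)
G(a) = -3/2 + a³ (G(a) = -3/2 + a*a² = -3/2 + a³)
-30646 - G(n) = -30646 - (-3/2 + (-12)³) = -30646 - (-3/2 - 1728) = -30646 - 1*(-3459/2) = -30646 + 3459/2 = -57833/2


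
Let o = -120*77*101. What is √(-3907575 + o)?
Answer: I*√4840815 ≈ 2200.2*I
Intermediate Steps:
o = -933240 (o = -9240*101 = -933240)
√(-3907575 + o) = √(-3907575 - 933240) = √(-4840815) = I*√4840815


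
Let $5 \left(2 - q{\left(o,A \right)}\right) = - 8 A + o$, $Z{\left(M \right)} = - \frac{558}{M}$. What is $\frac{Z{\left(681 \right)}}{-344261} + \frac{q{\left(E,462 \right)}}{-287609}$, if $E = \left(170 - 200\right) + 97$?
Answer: $- \frac{1251587469}{495062809745} \approx -0.0025281$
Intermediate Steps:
$E = 67$ ($E = \left(170 - 200\right) + 97 = -30 + 97 = 67$)
$q{\left(o,A \right)} = 2 - \frac{o}{5} + \frac{8 A}{5}$ ($q{\left(o,A \right)} = 2 - \frac{- 8 A + o}{5} = 2 - \frac{o - 8 A}{5} = 2 + \left(- \frac{o}{5} + \frac{8 A}{5}\right) = 2 - \frac{o}{5} + \frac{8 A}{5}$)
$\frac{Z{\left(681 \right)}}{-344261} + \frac{q{\left(E,462 \right)}}{-287609} = \frac{\left(-558\right) \frac{1}{681}}{-344261} + \frac{2 - \frac{67}{5} + \frac{8}{5} \cdot 462}{-287609} = \left(-558\right) \frac{1}{681} \left(- \frac{1}{344261}\right) + \left(2 - \frac{67}{5} + \frac{3696}{5}\right) \left(- \frac{1}{287609}\right) = \left(- \frac{186}{227}\right) \left(- \frac{1}{344261}\right) + \frac{3639}{5} \left(- \frac{1}{287609}\right) = \frac{186}{78147247} - \frac{3639}{1438045} = - \frac{1251587469}{495062809745}$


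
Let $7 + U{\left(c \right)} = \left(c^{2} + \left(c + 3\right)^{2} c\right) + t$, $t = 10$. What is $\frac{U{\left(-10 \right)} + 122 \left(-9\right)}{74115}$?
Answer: $- \frac{11}{549} \approx -0.020036$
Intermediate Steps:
$U{\left(c \right)} = 3 + c^{2} + c \left(3 + c\right)^{2}$ ($U{\left(c \right)} = -7 + \left(\left(c^{2} + \left(c + 3\right)^{2} c\right) + 10\right) = -7 + \left(\left(c^{2} + \left(3 + c\right)^{2} c\right) + 10\right) = -7 + \left(\left(c^{2} + c \left(3 + c\right)^{2}\right) + 10\right) = -7 + \left(10 + c^{2} + c \left(3 + c\right)^{2}\right) = 3 + c^{2} + c \left(3 + c\right)^{2}$)
$\frac{U{\left(-10 \right)} + 122 \left(-9\right)}{74115} = \frac{\left(3 + \left(-10\right)^{2} - 10 \left(3 - 10\right)^{2}\right) + 122 \left(-9\right)}{74115} = \left(\left(3 + 100 - 10 \left(-7\right)^{2}\right) - 1098\right) \frac{1}{74115} = \left(\left(3 + 100 - 490\right) - 1098\right) \frac{1}{74115} = \left(-387 - 1098\right) \frac{1}{74115} = \left(-1485\right) \frac{1}{74115} = - \frac{11}{549}$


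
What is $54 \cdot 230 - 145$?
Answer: $12275$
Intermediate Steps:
$54 \cdot 230 - 145 = 12420 - 145 = 12275$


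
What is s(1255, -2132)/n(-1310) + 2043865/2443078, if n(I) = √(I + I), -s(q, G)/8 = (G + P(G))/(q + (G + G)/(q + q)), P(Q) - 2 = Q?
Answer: 2043865/2443078 - 4279048*I*√655/206048983 ≈ 0.83659 - 0.53149*I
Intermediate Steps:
P(Q) = 2 + Q
s(q, G) = -8*(2 + 2*G)/(q + G/q) (s(q, G) = -8*(G + (2 + G))/(q + (G + G)/(q + q)) = -8*(2 + 2*G)/(q + (2*G)/((2*q))) = -8*(2 + 2*G)/(q + (2*G)*(1/(2*q))) = -8*(2 + 2*G)/(q + G/q))
n(I) = √2*√I (n(I) = √(2*I) = √2*√I)
s(1255, -2132)/n(-1310) + 2043865/2443078 = (-16*1255*(1 - 2132)/(-2132 + 1255²))/((√2*√(-1310))) + 2043865/2443078 = (-16*1255*(-2131)/(-2132 + 1575025))/((√2*(I*√1310))) + 2043865*(1/2443078) = (-16*1255*(-2131)/1572893)/((2*I*√655)) + 2043865/2443078 = (-16*1255*1/1572893*(-2131))*(-I*√655/1310) + 2043865/2443078 = 42790480*(-I*√655/1310)/1572893 + 2043865/2443078 = -4279048*I*√655/206048983 + 2043865/2443078 = 2043865/2443078 - 4279048*I*√655/206048983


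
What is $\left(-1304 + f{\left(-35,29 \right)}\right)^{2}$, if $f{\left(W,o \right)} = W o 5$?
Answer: $40691641$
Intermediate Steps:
$f{\left(W,o \right)} = 5 W o$
$\left(-1304 + f{\left(-35,29 \right)}\right)^{2} = \left(-1304 + 5 \left(-35\right) 29\right)^{2} = \left(-1304 - 5075\right)^{2} = \left(-6379\right)^{2} = 40691641$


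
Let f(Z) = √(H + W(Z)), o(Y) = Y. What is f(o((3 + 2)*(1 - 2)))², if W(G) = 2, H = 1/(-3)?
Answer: 5/3 ≈ 1.6667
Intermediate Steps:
H = -⅓ ≈ -0.33333
f(Z) = √15/3 (f(Z) = √(-⅓ + 2) = √(5/3) = √15/3)
f(o((3 + 2)*(1 - 2)))² = (√15/3)² = 5/3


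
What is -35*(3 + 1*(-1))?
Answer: -70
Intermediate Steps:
-35*(3 + 1*(-1)) = -35*(3 - 1) = -35*2 = -70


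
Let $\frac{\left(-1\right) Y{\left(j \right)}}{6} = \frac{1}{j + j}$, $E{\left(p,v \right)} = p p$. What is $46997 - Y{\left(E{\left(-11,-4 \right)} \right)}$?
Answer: $\frac{5686640}{121} \approx 46997.0$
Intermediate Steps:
$E{\left(p,v \right)} = p^{2}$
$Y{\left(j \right)} = - \frac{3}{j}$ ($Y{\left(j \right)} = - \frac{6}{j + j} = - \frac{6}{2 j} = - 6 \frac{1}{2 j} = - \frac{3}{j}$)
$46997 - Y{\left(E{\left(-11,-4 \right)} \right)} = 46997 - - \frac{3}{\left(-11\right)^{2}} = 46997 - - \frac{3}{121} = 46997 + \frac{3}{121} = \frac{5686640}{121}$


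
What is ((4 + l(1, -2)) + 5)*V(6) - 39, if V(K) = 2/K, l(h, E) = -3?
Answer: -37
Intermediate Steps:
((4 + l(1, -2)) + 5)*V(6) - 39 = ((4 - 3) + 5)*(2/6) - 39 = (1 + 5)*(2*(⅙)) - 39 = 6*(⅓) - 39 = 2 - 39 = -37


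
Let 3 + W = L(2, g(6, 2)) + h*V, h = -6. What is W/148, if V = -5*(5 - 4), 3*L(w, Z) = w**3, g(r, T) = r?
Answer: 89/444 ≈ 0.20045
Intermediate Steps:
L(w, Z) = w**3/3
V = -5 (V = -5*1 = -5)
W = 89/3 (W = -3 + ((1/3)*2**3 - 6*(-5)) = -3 + ((1/3)*8 + 30) = -3 + (8/3 + 30) = -3 + 98/3 = 89/3 ≈ 29.667)
W/148 = (89/3)/148 = (89/3)*(1/148) = 89/444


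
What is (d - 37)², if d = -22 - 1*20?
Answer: 6241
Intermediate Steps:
d = -42 (d = -22 - 20 = -42)
(d - 37)² = (-42 - 37)² = (-79)² = 6241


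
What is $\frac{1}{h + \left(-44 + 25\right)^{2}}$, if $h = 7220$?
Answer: $\frac{1}{7581} \approx 0.00013191$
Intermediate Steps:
$\frac{1}{h + \left(-44 + 25\right)^{2}} = \frac{1}{7220 + \left(-44 + 25\right)^{2}} = \frac{1}{7220 + \left(-19\right)^{2}} = \frac{1}{7220 + 361} = \frac{1}{7581}$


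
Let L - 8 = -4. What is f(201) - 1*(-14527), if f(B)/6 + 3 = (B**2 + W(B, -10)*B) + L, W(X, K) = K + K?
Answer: 232819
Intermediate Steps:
W(X, K) = 2*K
L = 4 (L = 8 - 4 = 4)
f(B) = 6 - 120*B + 6*B**2 (f(B) = -18 + 6*((B**2 + (2*(-10))*B) + 4) = -18 + 6*((B**2 - 20*B) + 4) = -18 + 6*(4 + B**2 - 20*B) = -18 + (24 - 120*B + 6*B**2) = 6 - 120*B + 6*B**2)
f(201) - 1*(-14527) = (6 - 120*201 + 6*201**2) - 1*(-14527) = (6 - 24120 + 6*40401) + 14527 = (6 - 24120 + 242406) + 14527 = 218292 + 14527 = 232819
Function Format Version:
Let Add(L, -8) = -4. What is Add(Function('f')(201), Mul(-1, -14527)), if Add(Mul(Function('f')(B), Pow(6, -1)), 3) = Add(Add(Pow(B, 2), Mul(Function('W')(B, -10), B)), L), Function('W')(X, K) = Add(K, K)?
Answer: 232819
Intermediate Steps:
Function('W')(X, K) = Mul(2, K)
L = 4 (L = Add(8, -4) = 4)
Function('f')(B) = Add(6, Mul(-120, B), Mul(6, Pow(B, 2))) (Function('f')(B) = Add(-18, Mul(6, Add(Add(Pow(B, 2), Mul(Mul(2, -10), B)), 4))) = Add(-18, Mul(6, Add(Add(Pow(B, 2), Mul(-20, B)), 4))) = Add(-18, Mul(6, Add(4, Pow(B, 2), Mul(-20, B)))) = Add(-18, Add(24, Mul(-120, B), Mul(6, Pow(B, 2)))) = Add(6, Mul(-120, B), Mul(6, Pow(B, 2))))
Add(Function('f')(201), Mul(-1, -14527)) = Add(Add(6, Mul(-120, 201), Mul(6, Pow(201, 2))), Mul(-1, -14527)) = Add(Add(6, -24120, Mul(6, 40401)), 14527) = Add(Add(6, -24120, 242406), 14527) = Add(218292, 14527) = 232819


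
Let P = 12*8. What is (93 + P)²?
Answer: 35721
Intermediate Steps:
P = 96
(93 + P)² = (93 + 96)² = 189² = 35721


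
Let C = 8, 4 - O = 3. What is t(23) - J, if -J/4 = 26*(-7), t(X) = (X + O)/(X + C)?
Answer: -22544/31 ≈ -727.23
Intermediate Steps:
O = 1 (O = 4 - 1*3 = 4 - 3 = 1)
t(X) = (1 + X)/(8 + X) (t(X) = (X + 1)/(X + 8) = (1 + X)/(8 + X))
J = 728 (J = -104*(-7) = -4*(-182) = 728)
t(23) - J = (1 + 23)/(8 + 23) - 1*728 = 24/31 - 728 = -22544/31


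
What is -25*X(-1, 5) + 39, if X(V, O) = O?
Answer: -86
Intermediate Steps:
-25*X(-1, 5) + 39 = -25*5 + 39 = -125 + 39 = -86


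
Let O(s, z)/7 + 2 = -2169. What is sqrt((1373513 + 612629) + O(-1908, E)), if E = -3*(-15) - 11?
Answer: sqrt(1970945) ≈ 1403.9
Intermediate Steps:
E = 34 (E = 45 - 11 = 34)
O(s, z) = -15197 (O(s, z) = -14 + 7*(-2169) = -14 - 15183 = -15197)
sqrt((1373513 + 612629) + O(-1908, E)) = sqrt((1373513 + 612629) - 15197) = sqrt(1986142 - 15197) = sqrt(1970945)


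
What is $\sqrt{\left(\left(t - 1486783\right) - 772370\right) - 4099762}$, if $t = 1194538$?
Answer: $i \sqrt{5164377} \approx 2272.5 i$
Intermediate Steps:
$\sqrt{\left(\left(t - 1486783\right) - 772370\right) - 4099762} = \sqrt{\left(\left(1194538 - 1486783\right) - 772370\right) - 4099762} = \sqrt{\left(-292245 - 772370\right) - 4099762} = \sqrt{-1064615 - 4099762} = \sqrt{-5164377} = i \sqrt{5164377}$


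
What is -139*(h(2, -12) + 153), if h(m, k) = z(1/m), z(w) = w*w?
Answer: -85207/4 ≈ -21302.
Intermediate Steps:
z(w) = w**2
h(m, k) = m**(-2) (h(m, k) = (1/m)**2 = m**(-2))
-139*(h(2, -12) + 153) = -139*(2**(-2) + 153) = -139*(1/4 + 153) = -139*613/4 = -85207/4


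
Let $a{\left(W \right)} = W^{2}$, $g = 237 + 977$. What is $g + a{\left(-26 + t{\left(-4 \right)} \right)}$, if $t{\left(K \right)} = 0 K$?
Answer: $1890$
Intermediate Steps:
$t{\left(K \right)} = 0$
$g = 1214$
$g + a{\left(-26 + t{\left(-4 \right)} \right)} = 1214 + \left(-26 + 0\right)^{2} = 1214 + \left(-26\right)^{2} = 1214 + 676 = 1890$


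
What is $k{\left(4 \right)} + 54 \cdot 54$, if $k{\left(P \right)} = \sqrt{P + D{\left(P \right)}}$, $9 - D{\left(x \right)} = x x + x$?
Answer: $2916 + i \sqrt{7} \approx 2916.0 + 2.6458 i$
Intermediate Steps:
$D{\left(x \right)} = 9 - x - x^{2}$ ($D{\left(x \right)} = 9 - \left(x x + x\right) = 9 - \left(x^{2} + x\right) = 9 - \left(x + x^{2}\right) = 9 - x - x^{2}$)
$k{\left(P \right)} = \sqrt{9 - P^{2}}$ ($k{\left(P \right)} = \sqrt{P - \left(-9 + P + P^{2}\right)} = \sqrt{9 - P^{2}}$)
$k{\left(4 \right)} + 54 \cdot 54 = \sqrt{9 - 4^{2}} + 54 \cdot 54 = \sqrt{9 - 16} + 2916 = \sqrt{-7} + 2916 = i \sqrt{7} + 2916 = 2916 + i \sqrt{7}$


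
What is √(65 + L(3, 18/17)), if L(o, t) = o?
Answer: 2*√17 ≈ 8.2462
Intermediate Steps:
√(65 + L(3, 18/17)) = √(65 + 3) = √68 = 2*√17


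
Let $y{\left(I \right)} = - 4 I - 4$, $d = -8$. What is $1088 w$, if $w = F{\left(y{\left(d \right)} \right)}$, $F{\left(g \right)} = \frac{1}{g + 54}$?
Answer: $\frac{544}{41} \approx 13.268$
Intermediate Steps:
$y{\left(I \right)} = -4 - 4 I$
$F{\left(g \right)} = \frac{1}{54 + g}$
$w = \frac{1}{82}$ ($w = \frac{1}{54 - -28} = \frac{1}{54 + \left(-4 + 32\right)} = \frac{1}{54 + 28} = \frac{1}{82} \approx 0.012195$)
$1088 w = 1088 \cdot \frac{1}{82} = \frac{544}{41}$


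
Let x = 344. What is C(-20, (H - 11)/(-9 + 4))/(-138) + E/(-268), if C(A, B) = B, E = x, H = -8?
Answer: -60613/46230 ≈ -1.3111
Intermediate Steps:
E = 344
C(-20, (H - 11)/(-9 + 4))/(-138) + E/(-268) = ((-8 - 11)/(-9 + 4))/(-138) + 344/(-268) = -19/(-5)*(-1/138) + 344*(-1/268) = -19*(-⅕)*(-1/138) - 86/67 = (19/5)*(-1/138) - 86/67 = -19/690 - 86/67 = -60613/46230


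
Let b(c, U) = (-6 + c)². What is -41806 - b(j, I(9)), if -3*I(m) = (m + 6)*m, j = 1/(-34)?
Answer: -48369761/1156 ≈ -41842.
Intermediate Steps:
j = -1/34 ≈ -0.029412
I(m) = -m*(6 + m)/3 (I(m) = -(m + 6)*m/3 = -(6 + m)*m/3 = -m*(6 + m)/3)
-41806 - b(j, I(9)) = -41806 - (-6 - 1/34)² = -41806 - (-205/34)² = -41806 - 1*42025/1156 = -41806 - 42025/1156 = -48369761/1156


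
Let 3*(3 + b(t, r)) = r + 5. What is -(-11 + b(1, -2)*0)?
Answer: 11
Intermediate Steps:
b(t, r) = -4/3 + r/3 (b(t, r) = -3 + (r + 5)/3 = -3 + (5 + r)/3 = -3 + (5/3 + r/3) = -4/3 + r/3)
-(-11 + b(1, -2)*0) = -(-11 + (-4/3 + (1/3)*(-2))*0) = -(-11 + (-4/3 - 2/3)*0) = -(-11 - 2*0) = -(-11 + 0) = -1*(-11) = 11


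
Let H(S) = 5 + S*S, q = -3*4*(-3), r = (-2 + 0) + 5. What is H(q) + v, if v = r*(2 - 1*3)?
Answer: 1298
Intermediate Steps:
r = 3 (r = -2 + 5 = 3)
q = 36 (q = -12*(-3) = 36)
H(S) = 5 + S²
v = -3 (v = 3*(2 - 1*3) = 3*(2 - 3) = 3*(-1) = -3)
H(q) + v = (5 + 36²) - 3 = (5 + 1296) - 3 = 1301 - 3 = 1298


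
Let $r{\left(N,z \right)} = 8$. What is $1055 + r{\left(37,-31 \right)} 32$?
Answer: $1311$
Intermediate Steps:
$1055 + r{\left(37,-31 \right)} 32 = 1055 + 8 \cdot 32 = 1055 + 256 = 1311$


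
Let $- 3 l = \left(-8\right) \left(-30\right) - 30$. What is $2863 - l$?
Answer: $2933$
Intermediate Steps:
$l = -70$ ($l = - \frac{\left(-8\right) \left(-30\right) - 30}{3} = - \frac{240 - 30}{3} = \left(- \frac{1}{3}\right) 210 = -70$)
$2863 - l = 2863 - -70 = 2863 + 70 = 2933$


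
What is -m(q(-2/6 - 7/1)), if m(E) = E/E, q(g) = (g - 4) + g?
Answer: -1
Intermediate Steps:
q(g) = -4 + 2*g (q(g) = (-4 + g) + g = -4 + 2*g)
m(E) = 1
-m(q(-2/6 - 7/1)) = -1*1 = -1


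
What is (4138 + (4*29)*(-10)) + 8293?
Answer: 11271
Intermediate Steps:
(4138 + (4*29)*(-10)) + 8293 = (4138 + 116*(-10)) + 8293 = (4138 - 1160) + 8293 = 2978 + 8293 = 11271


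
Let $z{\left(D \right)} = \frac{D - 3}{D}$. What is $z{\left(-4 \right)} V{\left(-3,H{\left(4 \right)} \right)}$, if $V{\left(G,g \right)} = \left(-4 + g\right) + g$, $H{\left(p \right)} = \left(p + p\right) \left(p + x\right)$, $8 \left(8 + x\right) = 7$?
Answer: $- \frac{189}{2} \approx -94.5$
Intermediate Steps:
$x = - \frac{57}{8}$ ($x = -8 + \frac{1}{8} \cdot 7 = -8 + \frac{7}{8} = - \frac{57}{8} \approx -7.125$)
$H{\left(p \right)} = 2 p \left(- \frac{57}{8} + p\right)$ ($H{\left(p \right)} = \left(p + p\right) \left(p - \frac{57}{8}\right) = 2 p \left(- \frac{57}{8} + p\right)$)
$V{\left(G,g \right)} = -4 + 2 g$
$z{\left(D \right)} = \frac{-3 + D}{D}$
$z{\left(-4 \right)} V{\left(-3,H{\left(4 \right)} \right)} = \frac{-3 - 4}{-4} \left(-4 + 2 \cdot \frac{1}{4} \cdot 4 \left(-57 + 8 \cdot 4\right)\right) = \left(- \frac{1}{4}\right) \left(-7\right) \left(-4 + 2 \cdot \frac{1}{4} \cdot 4 \left(-57 + 32\right)\right) = \frac{7 \left(-4 + 2 \cdot \frac{1}{4} \cdot 4 \left(-25\right)\right)}{4} = \frac{7 \left(-4 + 2 \left(-25\right)\right)}{4} = \frac{7 \left(-4 - 50\right)}{4} = \frac{7}{4} \left(-54\right) = - \frac{189}{2}$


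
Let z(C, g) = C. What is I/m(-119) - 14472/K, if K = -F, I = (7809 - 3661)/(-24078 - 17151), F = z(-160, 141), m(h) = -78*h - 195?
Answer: -677738175667/7492958460 ≈ -90.450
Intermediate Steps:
m(h) = -195 - 78*h
F = -160
I = -4148/41229 (I = 4148/(-41229) = 4148*(-1/41229) = -4148/41229 ≈ -0.10061)
K = 160 (K = -1*(-160) = 160)
I/m(-119) - 14472/K = -4148/(41229*(-195 - 78*(-119))) - 14472/160 = -4148/(41229*(-195 + 9282)) - 14472*1/160 = -4148/41229/9087 - 1809/20 = -4148/41229*1/9087 - 1809/20 = -4148/374647923 - 1809/20 = -677738175667/7492958460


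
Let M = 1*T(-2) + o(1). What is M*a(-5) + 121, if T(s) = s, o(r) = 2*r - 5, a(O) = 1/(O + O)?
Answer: 243/2 ≈ 121.50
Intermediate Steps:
a(O) = 1/(2*O)
o(r) = -5 + 2*r
M = -5 (M = 1*(-2) + (-5 + 2*1) = -2 + (-5 + 2) = -2 - 3 = -5)
M*a(-5) + 121 = -5/(2*(-5)) + 121 = -5*(-1)/(2*5) + 121 = -5*(-⅒) + 121 = ½ + 121 = 243/2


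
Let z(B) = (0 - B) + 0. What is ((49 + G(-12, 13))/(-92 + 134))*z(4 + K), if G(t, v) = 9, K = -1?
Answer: -29/7 ≈ -4.1429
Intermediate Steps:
z(B) = -B (z(B) = -B + 0 = -B)
((49 + G(-12, 13))/(-92 + 134))*z(4 + K) = ((49 + 9)/(-92 + 134))*(-(4 - 1)) = (58/42)*(-1*3) = (58*(1/42))*(-3) = (29/21)*(-3) = -29/7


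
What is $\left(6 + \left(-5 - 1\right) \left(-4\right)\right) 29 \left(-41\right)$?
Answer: $-35670$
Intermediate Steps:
$\left(6 + \left(-5 - 1\right) \left(-4\right)\right) 29 \left(-41\right) = \left(6 - -24\right) 29 \left(-41\right) = \left(6 + 24\right) 29 \left(-41\right) = 30 \cdot 29 \left(-41\right) = 870 \left(-41\right) = -35670$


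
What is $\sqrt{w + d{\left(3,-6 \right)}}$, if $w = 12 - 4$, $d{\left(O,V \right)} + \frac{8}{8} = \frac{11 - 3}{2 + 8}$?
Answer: $\frac{\sqrt{195}}{5} \approx 2.7928$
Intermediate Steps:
$d{\left(O,V \right)} = - \frac{1}{5}$ ($d{\left(O,V \right)} = -1 + \frac{11 - 3}{2 + 8} = -1 + \frac{8}{10} = -1 + 8 \cdot \frac{1}{10} = -1 + \frac{4}{5} = - \frac{1}{5}$)
$w = 8$ ($w = 12 - 4 = 8$)
$\sqrt{w + d{\left(3,-6 \right)}} = \sqrt{8 - \frac{1}{5}} = \sqrt{\frac{39}{5}} = \frac{\sqrt{195}}{5}$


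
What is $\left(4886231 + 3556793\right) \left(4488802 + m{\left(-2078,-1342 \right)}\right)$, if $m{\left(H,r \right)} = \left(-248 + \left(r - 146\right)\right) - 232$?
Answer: $37882447146016$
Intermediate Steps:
$m{\left(H,r \right)} = -626 + r$ ($m{\left(H,r \right)} = \left(-248 + \left(r - 146\right)\right) - 232 = \left(-248 + \left(-146 + r\right)\right) - 232 = \left(-394 + r\right) - 232 = -626 + r$)
$\left(4886231 + 3556793\right) \left(4488802 + m{\left(-2078,-1342 \right)}\right) = \left(4886231 + 3556793\right) \left(4488802 - 1968\right) = 8443024 \left(4488802 - 1968\right) = 8443024 \cdot 4486834 = 37882447146016$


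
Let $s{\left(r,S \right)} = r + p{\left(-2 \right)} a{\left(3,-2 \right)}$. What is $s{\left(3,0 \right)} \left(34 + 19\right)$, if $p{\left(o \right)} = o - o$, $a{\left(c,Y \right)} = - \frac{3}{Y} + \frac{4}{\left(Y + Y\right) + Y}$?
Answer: $159$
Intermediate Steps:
$a{\left(c,Y \right)} = - \frac{5}{3 Y}$ ($a{\left(c,Y \right)} = - \frac{3}{Y} + \frac{4}{2 Y + Y} = - \frac{3}{Y} + \frac{4}{3 Y} = - \frac{5}{3 Y}$)
$p{\left(o \right)} = 0$
$s{\left(r,S \right)} = r$ ($s{\left(r,S \right)} = r + 0 \left(- \frac{5}{3 \left(-2\right)}\right) = r + 0 \left(\left(- \frac{5}{3}\right) \left(- \frac{1}{2}\right)\right) = r + 0 \cdot \frac{5}{6} = r + 0 = r$)
$s{\left(3,0 \right)} \left(34 + 19\right) = 3 \left(34 + 19\right) = 3 \cdot 53 = 159$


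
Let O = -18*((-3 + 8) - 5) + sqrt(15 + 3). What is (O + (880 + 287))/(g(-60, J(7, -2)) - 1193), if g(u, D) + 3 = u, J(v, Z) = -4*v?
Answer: -1167/1256 - 3*sqrt(2)/1256 ≈ -0.93252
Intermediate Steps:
g(u, D) = -3 + u
O = 3*sqrt(2) (O = -18*(5 - 5) + sqrt(18) = -18*0 + 3*sqrt(2) = 0 + 3*sqrt(2) = 3*sqrt(2) ≈ 4.2426)
(O + (880 + 287))/(g(-60, J(7, -2)) - 1193) = (3*sqrt(2) + (880 + 287))/((-3 - 60) - 1193) = (3*sqrt(2) + 1167)/(-63 - 1193) = (1167 + 3*sqrt(2))/(-1256) = (1167 + 3*sqrt(2))*(-1/1256) = -1167/1256 - 3*sqrt(2)/1256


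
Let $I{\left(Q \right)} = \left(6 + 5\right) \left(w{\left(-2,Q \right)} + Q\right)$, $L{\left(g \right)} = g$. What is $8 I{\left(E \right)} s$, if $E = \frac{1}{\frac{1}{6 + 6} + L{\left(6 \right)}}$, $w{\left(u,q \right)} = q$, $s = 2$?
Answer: $\frac{4224}{73} \approx 57.863$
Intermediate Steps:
$E = \frac{12}{73}$ ($E = \frac{1}{\frac{1}{6 + 6} + 6} = \frac{1}{\frac{1}{12} + 6} = \frac{1}{\frac{73}{12}} = \frac{12}{73} \approx 0.16438$)
$I{\left(Q \right)} = 22 Q$ ($I{\left(Q \right)} = \left(6 + 5\right) \left(Q + Q\right) = 11 \cdot 2 Q = 22 Q$)
$8 I{\left(E \right)} s = 8 \cdot 22 \cdot \frac{12}{73} \cdot 2 = 8 \cdot \frac{264}{73} \cdot 2 = \frac{2112}{73} \cdot 2 = \frac{4224}{73}$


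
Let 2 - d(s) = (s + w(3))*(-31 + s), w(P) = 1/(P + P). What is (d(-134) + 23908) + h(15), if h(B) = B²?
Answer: 4105/2 ≈ 2052.5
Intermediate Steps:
w(P) = 1/(2*P)
d(s) = 2 - (-31 + s)*(⅙ + s) (d(s) = 2 - (s + (½)/3)*(-31 + s) = 2 - (s + (½)*(⅓))*(-31 + s) = 2 - (s + ⅙)*(-31 + s) = 2 - (⅙ + s)*(-31 + s) = 2 - (-31 + s)*(⅙ + s))
(d(-134) + 23908) + h(15) = ((43/6 - 1*(-134)² + (185/6)*(-134)) + 23908) + 15² = ((43/6 - 1*17956 - 12395/3) + 23908) + 225 = ((43/6 - 17956 - 12395/3) + 23908) + 225 = (-44161/2 + 23908) + 225 = 3655/2 + 225 = 4105/2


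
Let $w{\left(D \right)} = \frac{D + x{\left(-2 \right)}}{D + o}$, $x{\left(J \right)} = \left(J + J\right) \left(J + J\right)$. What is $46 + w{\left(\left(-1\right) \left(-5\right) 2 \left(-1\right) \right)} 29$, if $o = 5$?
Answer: $\frac{56}{5} \approx 11.2$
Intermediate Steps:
$x{\left(J \right)} = 4 J^{2}$ ($x{\left(J \right)} = 2 J 2 J = 4 J^{2}$)
$w{\left(D \right)} = \frac{16 + D}{5 + D}$ ($w{\left(D \right)} = \frac{D + 4 \left(-2\right)^{2}}{D + 5} = \frac{D + 4 \cdot 4}{5 + D} = \frac{D + 16}{5 + D} = \frac{16 + D}{5 + D}$)
$46 + w{\left(\left(-1\right) \left(-5\right) 2 \left(-1\right) \right)} 29 = 46 + \frac{16 + \left(-1\right) \left(-5\right) 2 \left(-1\right)}{5 + \left(-1\right) \left(-5\right) 2 \left(-1\right)} 29 = 46 + \frac{16 + 5 \cdot 2 \left(-1\right)}{5 + 5 \cdot 2 \left(-1\right)} 29 = 46 + \frac{16 + 10 \left(-1\right)}{5 + 10 \left(-1\right)} 29 = 46 + \frac{16 - 10}{5 - 10} \cdot 29 = 46 + \frac{1}{-5} \cdot 6 \cdot 29 = 46 + \left(- \frac{1}{5}\right) 6 \cdot 29 = 46 - \frac{174}{5} = \frac{56}{5}$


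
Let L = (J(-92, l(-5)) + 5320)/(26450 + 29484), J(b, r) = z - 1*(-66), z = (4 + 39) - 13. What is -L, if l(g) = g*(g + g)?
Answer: -2708/27967 ≈ -0.096828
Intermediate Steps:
z = 30 (z = 43 - 13 = 30)
l(g) = 2*g**2 (l(g) = g*(2*g) = 2*g**2)
J(b, r) = 96 (J(b, r) = 30 - 1*(-66) = 30 + 66 = 96)
L = 2708/27967 (L = (96 + 5320)/(26450 + 29484) = 5416/55934 = 5416*(1/55934) = 2708/27967 ≈ 0.096828)
-L = -1*2708/27967 = -2708/27967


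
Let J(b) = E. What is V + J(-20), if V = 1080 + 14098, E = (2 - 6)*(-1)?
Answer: 15182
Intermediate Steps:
E = 4 (E = -4*(-1) = 4)
V = 15178
J(b) = 4
V + J(-20) = 15178 + 4 = 15182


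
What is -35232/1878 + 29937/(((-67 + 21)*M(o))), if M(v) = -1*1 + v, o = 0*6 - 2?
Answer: 2853315/14398 ≈ 198.17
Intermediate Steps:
o = -2 (o = 0 - 2 = -2)
M(v) = -1 + v
-35232/1878 + 29937/(((-67 + 21)*M(o))) = -35232/1878 + 29937/(((-67 + 21)*(-1 - 2))) = -35232*1/1878 + 29937/((-46*(-3))) = -5872/313 + 29937/138 = -5872/313 + 29937*(1/138) = -5872/313 + 9979/46 = 2853315/14398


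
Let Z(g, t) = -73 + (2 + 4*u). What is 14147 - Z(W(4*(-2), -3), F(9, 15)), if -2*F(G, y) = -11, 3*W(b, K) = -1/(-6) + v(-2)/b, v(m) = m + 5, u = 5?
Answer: 14198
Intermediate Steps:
v(m) = 5 + m
W(b, K) = 1/18 + 1/b (W(b, K) = (-1/(-6) + (5 - 2)/b)/3 = (-1*(-⅙) + 3/b)/3 = (⅙ + 3/b)/3 = 1/18 + 1/b)
F(G, y) = 11/2 (F(G, y) = -½*(-11) = 11/2)
Z(g, t) = -51 (Z(g, t) = -73 + (2 + 4*5) = -73 + (2 + 20) = -73 + 22 = -51)
14147 - Z(W(4*(-2), -3), F(9, 15)) = 14147 - 1*(-51) = 14147 + 51 = 14198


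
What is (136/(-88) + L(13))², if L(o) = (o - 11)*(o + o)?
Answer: 308025/121 ≈ 2545.7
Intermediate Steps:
L(o) = 2*o*(-11 + o) (L(o) = (-11 + o)*(2*o) = 2*o*(-11 + o))
(136/(-88) + L(13))² = (136/(-88) + 2*13*(-11 + 13))² = (136*(-1/88) + 2*13*2)² = (-17/11 + 52)² = (555/11)² = 308025/121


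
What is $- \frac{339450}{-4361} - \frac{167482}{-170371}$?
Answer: $\frac{58562824952}{742987931} \approx 78.821$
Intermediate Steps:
$- \frac{339450}{-4361} - \frac{167482}{-170371} = \left(-339450\right) \left(- \frac{1}{4361}\right) - - \frac{167482}{170371} = \frac{339450}{4361} + \frac{167482}{170371} = \frac{58562824952}{742987931}$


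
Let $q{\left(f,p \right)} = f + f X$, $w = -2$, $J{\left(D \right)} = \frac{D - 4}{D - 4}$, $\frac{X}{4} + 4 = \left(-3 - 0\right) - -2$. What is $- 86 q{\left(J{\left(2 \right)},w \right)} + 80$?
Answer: $1714$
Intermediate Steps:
$X = -20$ ($X = -16 + 4 \left(\left(-3 - 0\right) - -2\right) = -16 + 4 \left(\left(-3 + 0\right) + 2\right) = -16 + 4 \left(-3 + 2\right) = -16 + 4 \left(-1\right) = -16 - 4 = -20$)
$J{\left(D \right)} = 1$ ($J{\left(D \right)} = \frac{-4 + D}{-4 + D} = 1$)
$q{\left(f,p \right)} = - 19 f$ ($q{\left(f,p \right)} = f + f \left(-20\right) = f - 20 f = - 19 f$)
$- 86 q{\left(J{\left(2 \right)},w \right)} + 80 = - 86 \left(\left(-19\right) 1\right) + 80 = \left(-86\right) \left(-19\right) + 80 = 1634 + 80 = 1714$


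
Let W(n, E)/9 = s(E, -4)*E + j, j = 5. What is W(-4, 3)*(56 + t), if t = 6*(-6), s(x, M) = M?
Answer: -1260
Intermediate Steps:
W(n, E) = 45 - 36*E (W(n, E) = 9*(-4*E + 5) = 9*(5 - 4*E) = 45 - 36*E)
t = -36
W(-4, 3)*(56 + t) = (45 - 36*3)*(56 - 36) = (45 - 108)*20 = -63*20 = -1260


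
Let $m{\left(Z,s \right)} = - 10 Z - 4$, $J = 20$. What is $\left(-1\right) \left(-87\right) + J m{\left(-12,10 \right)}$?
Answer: $2407$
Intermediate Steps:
$m{\left(Z,s \right)} = -4 - 10 Z$
$\left(-1\right) \left(-87\right) + J m{\left(-12,10 \right)} = \left(-1\right) \left(-87\right) + 20 \left(-4 - -120\right) = 87 + 20 \left(-4 + 120\right) = 87 + 20 \cdot 116 = 87 + 2320 = 2407$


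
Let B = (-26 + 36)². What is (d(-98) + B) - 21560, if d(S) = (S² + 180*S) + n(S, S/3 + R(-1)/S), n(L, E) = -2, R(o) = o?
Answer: -29498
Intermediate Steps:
d(S) = -2 + S² + 180*S (d(S) = (S² + 180*S) - 2 = -2 + S² + 180*S)
B = 100 (B = 10² = 100)
(d(-98) + B) - 21560 = ((-2 + (-98)² + 180*(-98)) + 100) - 21560 = ((-2 + 9604 - 17640) + 100) - 21560 = (-8038 + 100) - 21560 = -7938 - 21560 = -29498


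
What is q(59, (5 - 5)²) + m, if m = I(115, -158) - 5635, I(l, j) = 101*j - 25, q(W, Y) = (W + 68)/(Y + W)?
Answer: -1275335/59 ≈ -21616.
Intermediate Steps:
q(W, Y) = (68 + W)/(W + Y)
I(l, j) = -25 + 101*j
m = -21618 (m = (-25 + 101*(-158)) - 5635 = (-25 - 15958) - 5635 = -15983 - 5635 = -21618)
q(59, (5 - 5)²) + m = (68 + 59)/(59 + (5 - 5)²) - 21618 = 127/(59 + 0²) - 21618 = 127/(59 + 0) - 21618 = 127/59 - 21618 = -1275335/59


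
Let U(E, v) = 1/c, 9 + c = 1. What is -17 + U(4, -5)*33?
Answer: -169/8 ≈ -21.125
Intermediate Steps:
c = -8 (c = -9 + 1 = -8)
U(E, v) = -1/8 (U(E, v) = 1/(-8) = -1/8)
-17 + U(4, -5)*33 = -17 - 1/8*33 = -17 - 33/8 = -169/8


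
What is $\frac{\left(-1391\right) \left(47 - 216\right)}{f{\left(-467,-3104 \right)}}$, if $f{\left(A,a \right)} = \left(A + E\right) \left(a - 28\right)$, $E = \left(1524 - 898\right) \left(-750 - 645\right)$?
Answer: $\frac{235079}{2736544284} \approx 8.5904 \cdot 10^{-5}$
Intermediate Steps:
$E = -873270$ ($E = 626 \left(-1395\right) = -873270$)
$f{\left(A,a \right)} = \left(-873270 + A\right) \left(-28 + a\right)$ ($f{\left(A,a \right)} = \left(A - 873270\right) \left(a - 28\right) = \left(-873270 + A\right) \left(-28 + a\right)$)
$\frac{\left(-1391\right) \left(47 - 216\right)}{f{\left(-467,-3104 \right)}} = \frac{\left(-1391\right) \left(47 - 216\right)}{24451560 - -2710630080 - -13076 - -1449568} = \frac{\left(-1391\right) \left(-169\right)}{24451560 + 2710630080 + 13076 + 1449568} = \frac{235079}{2736544284}$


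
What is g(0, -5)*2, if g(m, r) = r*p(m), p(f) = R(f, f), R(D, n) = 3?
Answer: -30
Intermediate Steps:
p(f) = 3
g(m, r) = 3*r (g(m, r) = r*3 = 3*r)
g(0, -5)*2 = (3*(-5))*2 = -15*2 = -30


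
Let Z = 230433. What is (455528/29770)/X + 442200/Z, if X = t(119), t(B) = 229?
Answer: 519932001604/261822967315 ≈ 1.9858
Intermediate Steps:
X = 229
(455528/29770)/X + 442200/Z = (455528/29770)/229 + 442200/230433 = (455528*(1/29770))*(1/229) + 442200*(1/230433) = (227764/14885)*(1/229) + 147400/76811 = 227764/3408665 + 147400/76811 = 519932001604/261822967315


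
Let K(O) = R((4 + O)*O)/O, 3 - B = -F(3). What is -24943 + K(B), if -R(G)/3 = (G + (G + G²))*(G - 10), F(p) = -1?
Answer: -25447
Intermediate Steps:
R(G) = -3*(-10 + G)*(G² + 2*G) (R(G) = -3*(G + (G + G²))*(G - 10) = -3*(G² + 2*G)*(-10 + G) = -3*(-10 + G)*(G² + 2*G))
B = 2 (B = 3 - (-1)*(-1) = 3 - 1*1 = 3 - 1 = 2)
K(O) = 3*(4 + O)*(20 - O²*(4 + O)² + 8*O*(4 + O)) (K(O) = (3*((4 + O)*O)*(20 - ((4 + O)*O)² + 8*((4 + O)*O)))/O = (3*(O*(4 + O))*(20 - (O*(4 + O))² + 8*(O*(4 + O))))/O = (3*(O*(4 + O))*(20 - O²*(4 + O)² + 8*O*(4 + O)))/O = (3*O*(4 + O)*(20 - O²*(4 + O)² + 8*O*(4 + O)))/O = 3*(4 + O)*(20 - O²*(4 + O)² + 8*O*(4 + O)))
-24943 + K(B) = -24943 + (240 - 120*2³ - 36*2⁴ - 3*2⁵ + 444*2) = -24943 + (240 - 120*8 - 36*16 - 3*32 + 888) = -24943 + (240 - 960 - 576 - 96 + 888) = -24943 - 504 = -25447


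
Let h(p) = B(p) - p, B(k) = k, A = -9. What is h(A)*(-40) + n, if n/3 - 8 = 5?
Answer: 39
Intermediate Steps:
n = 39 (n = 24 + 3*5 = 24 + 15 = 39)
h(p) = 0 (h(p) = p - p = 0)
h(A)*(-40) + n = 0*(-40) + 39 = 0 + 39 = 39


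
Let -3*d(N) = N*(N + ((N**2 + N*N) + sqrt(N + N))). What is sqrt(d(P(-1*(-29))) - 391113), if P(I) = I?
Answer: sqrt(-3668874 - 87*sqrt(58))/3 ≈ 638.53*I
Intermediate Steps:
d(N) = -N*(N + 2*N**2 + sqrt(2)*sqrt(N))/3 (d(N) = -N*(N + ((N**2 + N*N) + sqrt(N + N)))/3 = -N*(N + ((N**2 + N**2) + sqrt(2*N)))/3 = -N*(N + (2*N**2 + sqrt(2)*sqrt(N)))/3 = -N*(N + 2*N**2 + sqrt(2)*sqrt(N))/3)
sqrt(d(P(-1*(-29))) - 391113) = sqrt((-2*(-1*(-29))**3/3 - (-1*(-29))**2/3 - sqrt(2)*(-1*(-29))**(3/2)/3) - 391113) = sqrt((-2/3*29**3 - 1/3*29**2 - sqrt(2)*29**(3/2)/3) - 391113) = sqrt((-2/3*24389 - 1/3*841 - sqrt(2)*29*sqrt(29)/3) - 391113) = sqrt((-48778/3 - 841/3 - 29*sqrt(58)/3) - 391113) = sqrt((-49619/3 - 29*sqrt(58)/3) - 391113) = sqrt(-1222958/3 - 29*sqrt(58)/3)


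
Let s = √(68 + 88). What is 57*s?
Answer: 114*√39 ≈ 711.93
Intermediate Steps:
s = 2*√39 (s = √156 = 2*√39 ≈ 12.490)
57*s = 57*(2*√39) = 114*√39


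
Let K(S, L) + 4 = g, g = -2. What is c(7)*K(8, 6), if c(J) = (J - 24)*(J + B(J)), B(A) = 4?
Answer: 1122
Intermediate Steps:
K(S, L) = -6 (K(S, L) = -4 - 2 = -6)
c(J) = (-24 + J)*(4 + J) (c(J) = (J - 24)*(J + 4) = (-24 + J)*(4 + J))
c(7)*K(8, 6) = (-96 + 7**2 - 20*7)*(-6) = (-96 + 49 - 140)*(-6) = -187*(-6) = 1122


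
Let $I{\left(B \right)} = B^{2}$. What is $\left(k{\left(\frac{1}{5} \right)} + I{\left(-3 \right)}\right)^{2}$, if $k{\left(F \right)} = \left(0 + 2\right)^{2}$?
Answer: $169$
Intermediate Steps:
$k{\left(F \right)} = 4$ ($k{\left(F \right)} = 2^{2} = 4$)
$\left(k{\left(\frac{1}{5} \right)} + I{\left(-3 \right)}\right)^{2} = \left(4 + \left(-3\right)^{2}\right)^{2} = \left(4 + 9\right)^{2} = 13^{2} = 169$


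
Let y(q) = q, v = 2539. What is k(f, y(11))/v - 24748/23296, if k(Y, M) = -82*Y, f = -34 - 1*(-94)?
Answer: -44362873/14787136 ≈ -3.0001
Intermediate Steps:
f = 60 (f = -34 + 94 = 60)
k(f, y(11))/v - 24748/23296 = -82*60/2539 - 24748/23296 = -4920*1/2539 - 24748*1/23296 = -4920/2539 - 6187/5824 = -44362873/14787136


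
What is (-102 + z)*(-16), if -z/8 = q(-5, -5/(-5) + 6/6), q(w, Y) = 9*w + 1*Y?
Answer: -3872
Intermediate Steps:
q(w, Y) = Y + 9*w (q(w, Y) = 9*w + Y = Y + 9*w)
z = 344 (z = -8*((-5/(-5) + 6/6) + 9*(-5)) = -8*((-5*(-⅕) + 6*(⅙)) - 45) = -8*((1 + 1) - 45) = -8*(2 - 45) = -8*(-43) = 344)
(-102 + z)*(-16) = (-102 + 344)*(-16) = 242*(-16) = -3872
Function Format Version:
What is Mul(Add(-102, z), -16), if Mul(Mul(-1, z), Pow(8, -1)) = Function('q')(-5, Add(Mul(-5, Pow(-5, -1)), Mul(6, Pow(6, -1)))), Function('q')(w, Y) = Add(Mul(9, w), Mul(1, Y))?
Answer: -3872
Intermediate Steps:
Function('q')(w, Y) = Add(Y, Mul(9, w)) (Function('q')(w, Y) = Add(Mul(9, w), Y) = Add(Y, Mul(9, w)))
z = 344 (z = Mul(-8, Add(Add(Mul(-5, Pow(-5, -1)), Mul(6, Pow(6, -1))), Mul(9, -5))) = Mul(-8, Add(Add(Mul(-5, Rational(-1, 5)), Mul(6, Rational(1, 6))), -45)) = Mul(-8, Add(Add(1, 1), -45)) = Mul(-8, Add(2, -45)) = Mul(-8, -43) = 344)
Mul(Add(-102, z), -16) = Mul(Add(-102, 344), -16) = Mul(242, -16) = -3872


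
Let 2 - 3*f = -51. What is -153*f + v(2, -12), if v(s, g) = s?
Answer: -2701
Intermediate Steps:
f = 53/3 (f = ⅔ - ⅓*(-51) = ⅔ + 17 = 53/3 ≈ 17.667)
-153*f + v(2, -12) = -153*53/3 + 2 = -2703 + 2 = -2701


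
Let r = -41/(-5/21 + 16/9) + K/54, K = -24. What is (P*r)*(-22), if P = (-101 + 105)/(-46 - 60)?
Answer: -1039940/46269 ≈ -22.476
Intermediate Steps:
P = -2/53 (P = 4/(-106) = 4*(-1/106) = -2/53 ≈ -0.037736)
r = -23635/873 (r = -41/(-5/21 + 16/9) - 24/54 = -41/(-5*1/21 + 16*(1/9)) - 24*1/54 = -41/(-5/21 + 16/9) - 4/9 = -41/97/63 - 4/9 = -41*63/97 - 4/9 = -2583/97 - 4/9 = -23635/873 ≈ -27.073)
(P*r)*(-22) = -2/53*(-23635/873)*(-22) = (47270/46269)*(-22) = -1039940/46269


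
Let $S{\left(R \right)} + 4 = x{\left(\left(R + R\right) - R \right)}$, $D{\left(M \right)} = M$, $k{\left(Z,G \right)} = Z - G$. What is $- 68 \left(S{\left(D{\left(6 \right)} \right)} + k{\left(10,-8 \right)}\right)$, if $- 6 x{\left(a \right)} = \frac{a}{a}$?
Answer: $- \frac{2822}{3} \approx -940.67$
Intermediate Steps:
$x{\left(a \right)} = - \frac{1}{6}$ ($x{\left(a \right)} = - \frac{a \frac{1}{a}}{6} = \left(- \frac{1}{6}\right) 1 = - \frac{1}{6}$)
$S{\left(R \right)} = - \frac{25}{6}$ ($S{\left(R \right)} = -4 - \frac{1}{6} = - \frac{25}{6}$)
$- 68 \left(S{\left(D{\left(6 \right)} \right)} + k{\left(10,-8 \right)}\right) = - 68 \left(- \frac{25}{6} + \left(10 - -8\right)\right) = - 68 \left(- \frac{25}{6} + \left(10 + 8\right)\right) = - 68 \left(- \frac{25}{6} + 18\right) = \left(-68\right) \frac{83}{6} = - \frac{2822}{3}$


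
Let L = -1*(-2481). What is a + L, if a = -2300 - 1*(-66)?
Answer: 247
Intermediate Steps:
L = 2481
a = -2234 (a = -2300 + 66 = -2234)
a + L = -2234 + 2481 = 247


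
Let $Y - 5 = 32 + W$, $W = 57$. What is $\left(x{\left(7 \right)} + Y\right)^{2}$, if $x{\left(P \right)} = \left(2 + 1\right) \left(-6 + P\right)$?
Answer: $9409$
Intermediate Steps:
$x{\left(P \right)} = -18 + 3 P$ ($x{\left(P \right)} = 3 \left(-6 + P\right) = -18 + 3 P$)
$Y = 94$ ($Y = 5 + \left(32 + 57\right) = 5 + 89 = 94$)
$\left(x{\left(7 \right)} + Y\right)^{2} = \left(\left(-18 + 3 \cdot 7\right) + 94\right)^{2} = \left(\left(-18 + 21\right) + 94\right)^{2} = \left(3 + 94\right)^{2} = 97^{2} = 9409$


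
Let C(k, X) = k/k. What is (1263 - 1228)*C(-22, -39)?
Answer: 35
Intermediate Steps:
C(k, X) = 1
(1263 - 1228)*C(-22, -39) = (1263 - 1228)*1 = 35*1 = 35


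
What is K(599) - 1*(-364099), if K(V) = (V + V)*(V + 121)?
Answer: 1226659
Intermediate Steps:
K(V) = 2*V*(121 + V) (K(V) = (2*V)*(121 + V) = 2*V*(121 + V))
K(599) - 1*(-364099) = 2*599*(121 + 599) - 1*(-364099) = 2*599*720 + 364099 = 862560 + 364099 = 1226659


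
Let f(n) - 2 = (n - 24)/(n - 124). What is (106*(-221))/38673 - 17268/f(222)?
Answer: -32727077758/7618581 ≈ -4295.7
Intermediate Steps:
f(n) = 2 + (-24 + n)/(-124 + n) (f(n) = 2 + (n - 24)/(n - 124) = 2 + (-24 + n)/(-124 + n))
(106*(-221))/38673 - 17268/f(222) = (106*(-221))/38673 - 17268*(-124 + 222)/(-272 + 3*222) = -23426*1/38673 - 17268*98/(-272 + 666) = -23426/38673 - 17268/((1/98)*394) = -23426/38673 - 17268/197/49 = -23426/38673 - 17268*49/197 = -23426/38673 - 846132/197 = -32727077758/7618581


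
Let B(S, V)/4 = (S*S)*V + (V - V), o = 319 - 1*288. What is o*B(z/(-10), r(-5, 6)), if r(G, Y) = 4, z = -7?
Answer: 6076/25 ≈ 243.04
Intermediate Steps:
o = 31 (o = 319 - 288 = 31)
B(S, V) = 4*V*S² (B(S, V) = 4*((S*S)*V + (V - V)) = 4*(S²*V + 0) = 4*(V*S² + 0) = 4*(V*S²) = 4*V*S²)
o*B(z/(-10), r(-5, 6)) = 31*(4*4*(-7/(-10))²) = 31*(4*4*(-7*(-⅒))²) = 31*(4*4*(7/10)²) = 31*(4*4*(49/100)) = 31*(196/25) = 6076/25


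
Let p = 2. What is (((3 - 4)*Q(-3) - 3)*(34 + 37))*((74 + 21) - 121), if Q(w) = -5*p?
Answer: -12922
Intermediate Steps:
Q(w) = -10 (Q(w) = -5*2 = -10)
(((3 - 4)*Q(-3) - 3)*(34 + 37))*((74 + 21) - 121) = (((3 - 4)*(-10) - 3)*(34 + 37))*((74 + 21) - 121) = ((-1*(-10) - 3)*71)*(95 - 121) = ((10 - 3)*71)*(-26) = (7*71)*(-26) = 497*(-26) = -12922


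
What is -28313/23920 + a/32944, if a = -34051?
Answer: -593493/267670 ≈ -2.2173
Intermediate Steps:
-28313/23920 + a/32944 = -28313/23920 - 34051/32944 = -28313*1/23920 - 34051*1/32944 = -1231/1040 - 34051/32944 = -593493/267670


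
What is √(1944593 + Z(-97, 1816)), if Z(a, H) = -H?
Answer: √1942777 ≈ 1393.8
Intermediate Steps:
√(1944593 + Z(-97, 1816)) = √(1944593 - 1*1816) = √(1944593 - 1816) = √1942777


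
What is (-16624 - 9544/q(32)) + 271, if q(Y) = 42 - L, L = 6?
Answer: -149563/9 ≈ -16618.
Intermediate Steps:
q(Y) = 36 (q(Y) = 42 - 1*6 = 42 - 6 = 36)
(-16624 - 9544/q(32)) + 271 = (-16624 - 9544/36) + 271 = (-16624 - 9544*1/36) + 271 = (-16624 - 2386/9) + 271 = -152002/9 + 271 = -149563/9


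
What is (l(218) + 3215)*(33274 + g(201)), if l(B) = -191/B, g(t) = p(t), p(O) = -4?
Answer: 11655795165/109 ≈ 1.0693e+8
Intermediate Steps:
g(t) = -4
(l(218) + 3215)*(33274 + g(201)) = (-191/218 + 3215)*(33274 - 4) = (-191*1/218 + 3215)*33270 = (-191/218 + 3215)*33270 = (700679/218)*33270 = 11655795165/109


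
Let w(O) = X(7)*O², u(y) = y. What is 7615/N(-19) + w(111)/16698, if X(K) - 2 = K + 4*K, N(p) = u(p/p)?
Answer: 42537049/5566 ≈ 7642.3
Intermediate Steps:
N(p) = 1 (N(p) = p/p = 1)
X(K) = 2 + 5*K (X(K) = 2 + (K + 4*K) = 2 + 5*K)
w(O) = 37*O² (w(O) = (2 + 5*7)*O² = (2 + 35)*O² = 37*O²)
7615/N(-19) + w(111)/16698 = 7615/1 + (37*111²)/16698 = 7615*1 + (37*12321)*(1/16698) = 7615 + 455877*(1/16698) = 7615 + 151959/5566 = 42537049/5566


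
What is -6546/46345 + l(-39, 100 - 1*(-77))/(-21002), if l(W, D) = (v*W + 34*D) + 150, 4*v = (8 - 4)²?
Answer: -208052616/486668845 ≈ -0.42750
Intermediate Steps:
v = 4 (v = (8 - 4)²/4 = (¼)*4² = (¼)*16 = 4)
l(W, D) = 150 + 4*W + 34*D (l(W, D) = (4*W + 34*D) + 150 = 150 + 4*W + 34*D)
-6546/46345 + l(-39, 100 - 1*(-77))/(-21002) = -6546/46345 + (150 + 4*(-39) + 34*(100 - 1*(-77)))/(-21002) = -6546*1/46345 + (150 - 156 + 34*(100 + 77))*(-1/21002) = -6546/46345 + (150 - 156 + 34*177)*(-1/21002) = -6546/46345 + (150 - 156 + 6018)*(-1/21002) = -6546/46345 + 6012*(-1/21002) = -6546/46345 - 3006/10501 = -208052616/486668845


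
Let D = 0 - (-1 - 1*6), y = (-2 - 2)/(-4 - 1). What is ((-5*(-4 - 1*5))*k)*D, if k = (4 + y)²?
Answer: 36288/5 ≈ 7257.6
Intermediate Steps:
y = ⅘ (y = -4/(-5) = -4*(-⅕) = ⅘ ≈ 0.80000)
k = 576/25 (k = (4 + ⅘)² = (24/5)² = 576/25 ≈ 23.040)
D = 7 (D = 0 - (-1 - 6) = 0 - 1*(-7) = 0 + 7 = 7)
((-5*(-4 - 1*5))*k)*D = (-5*(-4 - 1*5)*(576/25))*7 = (-5*(-4 - 5)*(576/25))*7 = (-5*(-9)*(576/25))*7 = (45*(576/25))*7 = (5184/5)*7 = 36288/5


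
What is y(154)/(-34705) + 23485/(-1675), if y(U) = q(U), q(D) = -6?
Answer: -6520295/465047 ≈ -14.021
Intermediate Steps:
y(U) = -6
y(154)/(-34705) + 23485/(-1675) = -6/(-34705) + 23485/(-1675) = -6*(-1/34705) + 23485*(-1/1675) = 6/34705 - 4697/335 = -6520295/465047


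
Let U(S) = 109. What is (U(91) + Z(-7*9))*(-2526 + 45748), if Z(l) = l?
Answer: 1988212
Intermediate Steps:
(U(91) + Z(-7*9))*(-2526 + 45748) = (109 - 7*9)*(-2526 + 45748) = (109 - 63)*43222 = 46*43222 = 1988212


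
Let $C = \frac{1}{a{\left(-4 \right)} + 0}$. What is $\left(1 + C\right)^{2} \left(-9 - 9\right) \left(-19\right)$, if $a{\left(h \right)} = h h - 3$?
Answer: $\frac{67032}{169} \approx 396.64$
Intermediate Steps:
$a{\left(h \right)} = -3 + h^{2}$ ($a{\left(h \right)} = h^{2} - 3 = -3 + h^{2}$)
$C = \frac{1}{13}$ ($C = \frac{1}{\left(-3 + \left(-4\right)^{2}\right) + 0} = \frac{1}{\left(-3 + 16\right) + 0} = \frac{1}{13 + 0} = \frac{1}{13} \approx 0.076923$)
$\left(1 + C\right)^{2} \left(-9 - 9\right) \left(-19\right) = \left(1 + \frac{1}{13}\right)^{2} \left(-9 - 9\right) \left(-19\right) = \left(\frac{14}{13}\right)^{2} \left(-18\right) \left(-19\right) = \frac{196}{169} \left(-18\right) \left(-19\right) = \left(- \frac{3528}{169}\right) \left(-19\right) = \frac{67032}{169}$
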